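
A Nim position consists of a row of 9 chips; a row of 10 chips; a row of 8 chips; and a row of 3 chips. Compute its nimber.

8

Nim-sum: 9 ⊕ 10 ⊕ 8 ⊕ 3 = 8.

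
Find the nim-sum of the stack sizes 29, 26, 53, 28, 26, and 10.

Nim-sum: 29 ⊕ 26 ⊕ 53 ⊕ 28 ⊕ 26 ⊕ 10 = 62.

62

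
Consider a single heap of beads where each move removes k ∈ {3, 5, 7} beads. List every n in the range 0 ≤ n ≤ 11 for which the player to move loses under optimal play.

Build the Grundy sequence with g(k) = mex{g(k−s) : s ∈ {3, 5, 7}, s ≤ k}:
g(0) = mex{} = 0
g(1) = mex{} = 0
g(2) = mex{} = 0
g(3) = mex{0} = 1
g(4) = mex{0} = 1
g(5) = mex{0} = 1
g(6) = mex{0,1} = 2
g(7) = mex{0,1} = 2
g(8) = mex{0,1} = 2
g(9) = mex{0,1,2} = 3
g(10) = mex{1,2} = 0
g(11) = mex{1,2} = 0
The P-positions (g = 0) in 0..11 are 0, 1, 2, 10, 11.

0, 1, 2, 10, 11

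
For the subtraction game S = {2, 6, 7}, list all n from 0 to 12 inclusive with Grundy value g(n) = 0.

0, 1, 4, 5, 9

Grundy values for subtraction set {2, 6, 7}:
g(0) = mex{} = 0
g(1) = mex{} = 0
g(2) = mex{0} = 1
g(3) = mex{0} = 1
g(4) = mex{1} = 0
g(5) = mex{1} = 0
g(6) = mex{0} = 1
g(7) = mex{0} = 1
g(8) = mex{0,1} = 2
g(9) = mex{1} = 0
g(10) = mex{0,1,2} = 3
g(11) = mex{0} = 1
g(12) = mex{0,1,3} = 2
The P-positions (g = 0) in 0..12 are 0, 1, 4, 5, 9.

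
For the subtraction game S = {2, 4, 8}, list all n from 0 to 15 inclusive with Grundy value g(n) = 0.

0, 1, 6, 7, 12, 13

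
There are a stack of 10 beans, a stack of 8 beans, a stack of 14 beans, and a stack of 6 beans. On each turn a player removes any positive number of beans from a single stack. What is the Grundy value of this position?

10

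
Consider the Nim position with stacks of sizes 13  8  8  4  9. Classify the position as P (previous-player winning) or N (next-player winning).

P-position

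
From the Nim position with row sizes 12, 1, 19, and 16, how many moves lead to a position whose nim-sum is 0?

1

Nim-sum: 12 ⊕ 1 ⊕ 19 ⊕ 16 = 14.
The overall nim-sum is X = 14. A row of size p has a winning move iff p XOR X < p (reduce it to p XOR X).
  12: 12 XOR 14 = 2 < 12 — winning move (to 2).
  1: 1 XOR 14 = 15 ≥ 1 — no move.
  19: 19 XOR 14 = 29 ≥ 19 — no move.
  16: 16 XOR 14 = 30 ≥ 16 — no move.
That gives 1 winning move.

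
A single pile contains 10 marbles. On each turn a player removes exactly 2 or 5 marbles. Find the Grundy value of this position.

1

Build the Grundy sequence with g(k) = mex{g(k−s) : s ∈ {2, 5}, s ≤ k}:
g(0) = mex{} = 0
g(1) = mex{} = 0
g(2) = mex{0} = 1
g(3) = mex{0} = 1
g(4) = mex{1} = 0
g(5) = mex{0,1} = 2
g(6) = mex{0} = 1
g(7) = mex{1,2} = 0
g(8) = mex{1} = 0
g(9) = mex{0} = 1
g(10) = mex{0,2} = 1
So g(10) = 1.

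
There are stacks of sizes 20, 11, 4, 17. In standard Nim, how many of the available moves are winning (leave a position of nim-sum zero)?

1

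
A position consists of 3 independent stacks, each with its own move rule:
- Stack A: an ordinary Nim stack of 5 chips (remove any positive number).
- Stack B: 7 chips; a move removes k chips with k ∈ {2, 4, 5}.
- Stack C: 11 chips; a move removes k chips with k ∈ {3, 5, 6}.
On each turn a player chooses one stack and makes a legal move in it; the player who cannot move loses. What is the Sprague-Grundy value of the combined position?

5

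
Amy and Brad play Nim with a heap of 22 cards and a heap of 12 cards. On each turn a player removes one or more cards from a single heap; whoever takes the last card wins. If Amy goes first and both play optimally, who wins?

Amy wins

Bitwise XOR of the heap sizes:
  10110  (22)
  01100  (12)
  -----
  11010  (26)
The nim-sum is 26 ≠ 0, so this is an N-position: the player to move can win; Amy has a winning move.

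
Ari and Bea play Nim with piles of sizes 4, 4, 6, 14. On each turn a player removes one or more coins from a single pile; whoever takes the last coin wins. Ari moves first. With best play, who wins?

Ari wins

Bitwise XOR of the heap sizes:
  0100  (4)
  0100  (4)
  0110  (6)
  1110  (14)
  ----
  1000  (8)
The nim-sum is 8 ≠ 0, so this is an N-position: the player to move can win; Ari has a winning move.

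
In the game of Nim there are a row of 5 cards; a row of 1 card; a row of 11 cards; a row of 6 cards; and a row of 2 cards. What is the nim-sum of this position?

Bitwise XOR of the heap sizes:
  0101  (5)
  0001  (1)
  1011  (11)
  0110  (6)
  0010  (2)
  ----
  1011  (11)

11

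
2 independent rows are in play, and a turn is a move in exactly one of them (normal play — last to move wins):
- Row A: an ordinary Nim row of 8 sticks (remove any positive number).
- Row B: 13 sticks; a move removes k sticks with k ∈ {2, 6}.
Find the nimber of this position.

8

Row A is a plain Nim row of size 8, so its Grundy value is 8.
For row B, compute g(0), g(1), … with moves {2, 6}:
k:     0  1  2  3  4  5  6  7  8  9 10 11 12 13
g(k):  0  0  1  1  0  0  1  1  0  0  1  1  0  0
So g(13) = 0.
By the Sprague-Grundy theorem, the Grundy value of a sum of independent games is the XOR of the component values.
Combined value = 8 XOR 0 = 8.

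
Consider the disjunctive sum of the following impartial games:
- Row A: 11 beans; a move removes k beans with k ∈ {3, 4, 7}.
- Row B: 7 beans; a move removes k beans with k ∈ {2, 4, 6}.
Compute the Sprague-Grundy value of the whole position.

3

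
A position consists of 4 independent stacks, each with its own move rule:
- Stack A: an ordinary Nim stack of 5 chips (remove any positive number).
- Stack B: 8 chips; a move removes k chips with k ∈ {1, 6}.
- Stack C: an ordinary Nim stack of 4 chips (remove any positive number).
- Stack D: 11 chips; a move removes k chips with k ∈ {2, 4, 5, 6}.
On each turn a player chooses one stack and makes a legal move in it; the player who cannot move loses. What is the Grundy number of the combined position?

1

Stack A is a plain Nim stack of size 5, so its Grundy value is 5.
Build the Grundy sequence for stack B with g(k) = mex{g(k−s) : s ∈ {1, 6}, s ≤ k}:
k:     0  1  2  3  4  5  6  7  8
g(k):  0  1  0  1  0  1  2  0  1
So g(8) = 1.
Stack C is a plain Nim stack of size 4, so its Grundy value is 4.
Build the Grundy sequence for stack D with g(k) = mex{g(k−s) : s ∈ {2, 4, 5, 6}, s ≤ k}:
k:     0  1  2  3  4  5  6  7  8  9 10 11
g(k):  0  0  1  1  2  2  3  3  0  0  1  1
So g(11) = 1.
The value of a disjunctive sum is the nim-sum of the parts.
Combined value = 5 XOR 1 XOR 4 XOR 1 = 1.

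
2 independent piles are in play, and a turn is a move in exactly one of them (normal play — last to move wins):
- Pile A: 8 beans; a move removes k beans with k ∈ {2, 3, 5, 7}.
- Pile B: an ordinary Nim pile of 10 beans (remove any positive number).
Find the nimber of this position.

Grundy values for pile A (subtraction set {2, 3, 5, 7}):
g(0) = mex{} = 0
g(1) = mex{} = 0
g(2) = mex{0} = 1
g(3) = mex{0} = 1
g(4) = mex{0,1} = 2
g(5) = mex{0,1} = 2
g(6) = mex{0,1,2} = 3
g(7) = mex{0,1,2} = 3
g(8) = mex{0,1,2,3} = 4
So g(8) = 4.
Pile B is a plain Nim pile of size 10, so its Grundy value is 10.
The value of a disjunctive sum is the nim-sum of the parts.
Combined value = 4 XOR 10 = 14.

14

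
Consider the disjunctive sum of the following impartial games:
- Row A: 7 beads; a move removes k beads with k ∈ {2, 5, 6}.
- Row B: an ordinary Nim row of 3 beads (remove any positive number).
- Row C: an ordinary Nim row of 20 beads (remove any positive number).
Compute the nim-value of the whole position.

20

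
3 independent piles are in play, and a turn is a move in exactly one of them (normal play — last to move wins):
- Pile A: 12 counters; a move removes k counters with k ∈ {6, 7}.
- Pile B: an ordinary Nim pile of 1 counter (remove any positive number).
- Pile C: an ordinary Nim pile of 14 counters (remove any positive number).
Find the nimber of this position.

Grundy values for pile A (subtraction set {6, 7}):
k:     0  1  2  3  4  5  6  7  8  9 10 11 12
g(k):  0  0  0  0  0  0  1  1  1  1  1  1  2
So g(12) = 2.
Pile B is a plain Nim pile of size 1, so its Grundy value is 1.
Pile C is a plain Nim pile of size 14, so its Grundy value is 14.
By the Sprague-Grundy theorem, the Grundy value of a sum of independent games is the XOR of the component values.
Combined value = 2 ⊕ 1 ⊕ 14 = 13.

13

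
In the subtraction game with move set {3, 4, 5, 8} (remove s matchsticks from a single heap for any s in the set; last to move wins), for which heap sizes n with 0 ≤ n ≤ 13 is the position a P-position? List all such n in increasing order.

Grundy values for subtraction set {3, 4, 5, 8}:
g(0) = mex{} = 0
g(1) = mex{} = 0
g(2) = mex{} = 0
g(3) = mex{0} = 1
g(4) = mex{0} = 1
g(5) = mex{0} = 1
g(6) = mex{0,1} = 2
g(7) = mex{0,1} = 2
g(8) = mex{0,1} = 2
g(9) = mex{0,1,2} = 3
g(10) = mex{0,1,2} = 3
g(11) = mex{1,2} = 0
g(12) = mex{1,2,3} = 0
g(13) = mex{1,2,3} = 0
The P-positions (g = 0) in 0..13 are 0, 1, 2, 11, 12, 13.

0, 1, 2, 11, 12, 13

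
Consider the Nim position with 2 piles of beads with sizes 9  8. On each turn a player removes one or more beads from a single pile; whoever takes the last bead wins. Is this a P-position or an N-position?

Compute the nim-sum pairwise:
9 ^ 8 = 1
The nim-sum is 1 ≠ 0, so this is an N-position: the player to move can win.

N-position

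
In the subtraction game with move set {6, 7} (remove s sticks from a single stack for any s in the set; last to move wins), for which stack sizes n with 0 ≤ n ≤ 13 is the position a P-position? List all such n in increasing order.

0, 1, 2, 3, 4, 5, 13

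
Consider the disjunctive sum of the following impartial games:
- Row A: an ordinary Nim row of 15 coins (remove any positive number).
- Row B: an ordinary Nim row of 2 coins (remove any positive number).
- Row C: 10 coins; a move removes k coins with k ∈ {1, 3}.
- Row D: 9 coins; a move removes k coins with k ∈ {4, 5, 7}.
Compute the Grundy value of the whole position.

Row A is a plain Nim row of size 15, so its Grundy value is 15.
Row B is a plain Nim row of size 2, so its Grundy value is 2.
Grundy values for row C (subtraction set {1, 3}):
k:     0  1  2  3  4  5  6  7  8  9 10
g(k):  0  1  0  1  0  1  0  1  0  1  0
So g(10) = 0.
Build the Grundy sequence for row D with g(k) = mex{g(k−s) : s ∈ {4, 5, 7}, s ≤ k}:
k:     0  1  2  3  4  5  6  7  8  9
g(k):  0  0  0  0  1  1  1  1  2  2
So g(9) = 2.
By the Sprague-Grundy theorem, the Grundy value of a sum of independent games is the XOR of the component values.
Combined value = 15 ⊕ 2 ⊕ 0 ⊕ 2 = 15.

15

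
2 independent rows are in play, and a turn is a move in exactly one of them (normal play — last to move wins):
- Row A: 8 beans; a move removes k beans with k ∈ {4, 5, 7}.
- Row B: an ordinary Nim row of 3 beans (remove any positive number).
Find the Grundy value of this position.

1

Build the Grundy sequence for row A with g(k) = mex{g(k−s) : s ∈ {4, 5, 7}, s ≤ k}:
g(0) = mex{} = 0
g(1) = mex{} = 0
g(2) = mex{} = 0
g(3) = mex{} = 0
g(4) = mex{0} = 1
g(5) = mex{0} = 1
g(6) = mex{0} = 1
g(7) = mex{0} = 1
g(8) = mex{0,1} = 2
So g(8) = 2.
Row B is a plain Nim row of size 3, so its Grundy value is 3.
By the Sprague-Grundy theorem, the Grundy value of a sum of independent games is the XOR of the component values.
Combined value = 2 ⊕ 3 = 1.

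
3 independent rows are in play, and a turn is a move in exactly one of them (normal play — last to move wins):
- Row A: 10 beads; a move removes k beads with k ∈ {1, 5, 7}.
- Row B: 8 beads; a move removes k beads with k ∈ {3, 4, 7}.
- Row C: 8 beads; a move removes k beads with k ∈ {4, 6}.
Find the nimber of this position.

Build the Grundy sequence for row A with g(k) = mex{g(k−s) : s ∈ {1, 5, 7}, s ≤ k}:
k:     0  1  2  3  4  5  6  7  8  9 10
g(k):  0  1  0  1  0  1  0  1  0  1  0
So g(10) = 0.
For row B, compute g(0), g(1), … with moves {3, 4, 7}:
g(0) = mex{} = 0
g(1) = mex{} = 0
g(2) = mex{} = 0
g(3) = mex{0} = 1
g(4) = mex{0} = 1
g(5) = mex{0} = 1
g(6) = mex{0,1} = 2
g(7) = mex{0,1} = 2
g(8) = mex{0,1} = 2
So g(8) = 2.
Build the Grundy sequence for row C with g(k) = mex{g(k−s) : s ∈ {4, 6}, s ≤ k}:
k:     0  1  2  3  4  5  6  7  8
g(k):  0  0  0  0  1  1  1  1  2
So g(8) = 2.
By the Sprague-Grundy theorem, the Grundy value of a sum of independent games is the XOR of the component values.
Combined value = 0 ⊕ 2 ⊕ 2 = 0.

0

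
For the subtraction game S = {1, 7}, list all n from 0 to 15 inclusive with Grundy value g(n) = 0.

Compute g(0), g(1), … for moves {1, 7}:
k:     0  1  2  3  4  5  6  7  8  9 10 11 12 13 14 15
g(k):  0  1  0  1  0  1  0  1  0  1  0  1  0  1  0  1
The P-positions (g = 0) in 0..15 are 0, 2, 4, 6, 8, 10, 12, 14.

0, 2, 4, 6, 8, 10, 12, 14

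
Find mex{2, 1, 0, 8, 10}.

The values 0, 1, 2 are all present; 3 is the first non-negative integer missing from the set.

3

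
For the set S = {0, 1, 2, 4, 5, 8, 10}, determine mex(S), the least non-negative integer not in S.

The values 0, 1, 2 are all present; 3 is the first non-negative integer missing from the set.

3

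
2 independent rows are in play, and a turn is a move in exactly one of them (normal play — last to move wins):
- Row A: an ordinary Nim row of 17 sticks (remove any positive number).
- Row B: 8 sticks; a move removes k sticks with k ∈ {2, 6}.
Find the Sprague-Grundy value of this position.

17

Row A is a plain Nim row of size 17, so its Grundy value is 17.
Grundy values for row B (subtraction set {2, 6}):
k:     0  1  2  3  4  5  6  7  8
g(k):  0  0  1  1  0  0  1  1  0
So g(8) = 0.
The value of a disjunctive sum is the nim-sum of the parts.
Combined value = 17 ⊕ 0 = 17.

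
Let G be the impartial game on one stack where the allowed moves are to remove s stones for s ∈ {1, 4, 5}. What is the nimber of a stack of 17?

Compute g(0), g(1), … for moves {1, 4, 5}:
k:     0  1  2  3  4  5  6  7  8  9 10 11 12 13 14 15 16 17
g(k):  0  1  0  1  2  3  2  3  0  1  0  1  2  3  2  3  0  1
So g(17) = 1.

1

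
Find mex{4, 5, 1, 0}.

The values 0, 1 are all present; 2 is the first non-negative integer missing from the set.

2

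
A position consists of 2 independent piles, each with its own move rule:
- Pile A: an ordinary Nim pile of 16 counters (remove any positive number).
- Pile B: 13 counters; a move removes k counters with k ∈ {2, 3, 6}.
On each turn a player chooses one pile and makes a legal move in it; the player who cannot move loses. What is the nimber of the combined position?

Pile A is a plain Nim pile of size 16, so its Grundy value is 16.
For pile B, compute g(0), g(1), … with moves {2, 3, 6}:
g(0) = mex{} = 0
g(1) = mex{} = 0
g(2) = mex{0} = 1
g(3) = mex{0} = 1
g(4) = mex{0,1} = 2
g(5) = mex{1} = 0
g(6) = mex{0,1,2} = 3
g(7) = mex{0,2} = 1
g(8) = mex{0,1,3} = 2
g(9) = mex{1,3} = 0
g(10) = mex{1,2} = 0
g(11) = mex{0,2} = 1
g(12) = mex{0,3} = 1
g(13) = mex{0,1} = 2
So g(13) = 2.
The value of a disjunctive sum is the nim-sum of the parts.
Combined value = 16 XOR 2 = 18.

18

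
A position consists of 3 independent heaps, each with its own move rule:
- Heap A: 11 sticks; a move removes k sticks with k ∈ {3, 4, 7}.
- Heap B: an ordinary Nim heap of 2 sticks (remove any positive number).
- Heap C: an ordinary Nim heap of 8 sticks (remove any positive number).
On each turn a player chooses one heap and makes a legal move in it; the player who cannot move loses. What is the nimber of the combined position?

Build the Grundy sequence for heap A with g(k) = mex{g(k−s) : s ∈ {3, 4, 7}, s ≤ k}:
g(0) = mex{} = 0
g(1) = mex{} = 0
g(2) = mex{} = 0
g(3) = mex{0} = 1
g(4) = mex{0} = 1
g(5) = mex{0} = 1
g(6) = mex{0,1} = 2
g(7) = mex{0,1} = 2
g(8) = mex{0,1} = 2
g(9) = mex{0,1,2} = 3
g(10) = mex{1,2} = 0
g(11) = mex{1,2} = 0
So g(11) = 0.
Heap B is a plain Nim heap of size 2, so its Grundy value is 2.
Heap C is a plain Nim heap of size 8, so its Grundy value is 8.
By the Sprague-Grundy theorem, the Grundy value of a sum of independent games is the XOR of the component values.
Combined value = 0 ⊕ 2 ⊕ 8 = 10.

10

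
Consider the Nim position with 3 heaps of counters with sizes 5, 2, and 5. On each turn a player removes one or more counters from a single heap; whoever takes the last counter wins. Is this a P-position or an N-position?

N-position

Bitwise XOR of the heap sizes:
  101  (5)
  010  (2)
  101  (5)
  ---
  010  (2)
The nim-sum is 2 ≠ 0, so this is an N-position: the player to move can win.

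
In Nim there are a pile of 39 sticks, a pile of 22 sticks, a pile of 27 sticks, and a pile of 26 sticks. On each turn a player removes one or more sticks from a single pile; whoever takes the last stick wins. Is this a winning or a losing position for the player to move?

Winning position

Compute the nim-sum pairwise:
39 XOR 22 = 49
49 XOR 27 = 42
42 XOR 26 = 48
The nim-sum is 48 ≠ 0, so this is an N-position: the player to move can win.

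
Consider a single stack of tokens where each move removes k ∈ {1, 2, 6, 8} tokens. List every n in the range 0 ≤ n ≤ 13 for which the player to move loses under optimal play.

0, 3, 7, 10

Compute g(0), g(1), … for moves {1, 2, 6, 8}:
k:     0  1  2  3  4  5  6  7  8  9 10 11 12 13
g(k):  0  1  2  0  1  2  3  0  1  2  0  1  2  3
The P-positions (g = 0) in 0..13 are 0, 3, 7, 10.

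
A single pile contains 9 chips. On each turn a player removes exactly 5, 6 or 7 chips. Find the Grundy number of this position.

Build the Grundy sequence with g(k) = mex{g(k−s) : s ∈ {5, 6, 7}, s ≤ k}:
g(0) = mex{} = 0
g(1) = mex{} = 0
g(2) = mex{} = 0
g(3) = mex{} = 0
g(4) = mex{} = 0
g(5) = mex{0} = 1
g(6) = mex{0} = 1
g(7) = mex{0} = 1
g(8) = mex{0} = 1
g(9) = mex{0} = 1
So g(9) = 1.

1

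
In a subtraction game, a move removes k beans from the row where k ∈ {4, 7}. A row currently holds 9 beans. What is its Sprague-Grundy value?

2

Compute g(0), g(1), … for moves {4, 7}:
k:     0  1  2  3  4  5  6  7  8  9
g(k):  0  0  0  0  1  1  1  1  2  2
So g(9) = 2.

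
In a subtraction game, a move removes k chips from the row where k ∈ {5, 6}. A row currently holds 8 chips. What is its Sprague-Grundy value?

Build the Grundy sequence with g(k) = mex{g(k−s) : s ∈ {5, 6}, s ≤ k}:
k:     0  1  2  3  4  5  6  7  8
g(k):  0  0  0  0  0  1  1  1  1
So g(8) = 1.

1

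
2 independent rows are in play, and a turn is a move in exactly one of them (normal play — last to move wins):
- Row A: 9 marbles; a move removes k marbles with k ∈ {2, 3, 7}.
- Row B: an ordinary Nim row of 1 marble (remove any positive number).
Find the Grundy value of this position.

3

Build the Grundy sequence for row A with g(k) = mex{g(k−s) : s ∈ {2, 3, 7}, s ≤ k}:
k:     0  1  2  3  4  5  6  7  8  9
g(k):  0  0  1  1  2  0  0  1  1  2
So g(9) = 2.
Row B is a plain Nim row of size 1, so its Grundy value is 1.
By the Sprague-Grundy theorem, the Grundy value of a sum of independent games is the XOR of the component values.
Combined value = 2 XOR 1 = 3.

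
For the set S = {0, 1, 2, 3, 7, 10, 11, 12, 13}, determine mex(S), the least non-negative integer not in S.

4

The values 0, 1, 2, 3 are all present; 4 is the first non-negative integer missing from the set.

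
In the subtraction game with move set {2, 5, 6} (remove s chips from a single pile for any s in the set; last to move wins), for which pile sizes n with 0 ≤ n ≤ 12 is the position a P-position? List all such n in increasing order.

0, 1, 4, 8, 11, 12

Grundy values for subtraction set {2, 5, 6}:
k:     0  1  2  3  4  5  6  7  8  9 10 11 12
g(k):  0  0  1  1  0  2  1  3  0  2  1  0  0
The P-positions (g = 0) in 0..12 are 0, 1, 4, 8, 11, 12.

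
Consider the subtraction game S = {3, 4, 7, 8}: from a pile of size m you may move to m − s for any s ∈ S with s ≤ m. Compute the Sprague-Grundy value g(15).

1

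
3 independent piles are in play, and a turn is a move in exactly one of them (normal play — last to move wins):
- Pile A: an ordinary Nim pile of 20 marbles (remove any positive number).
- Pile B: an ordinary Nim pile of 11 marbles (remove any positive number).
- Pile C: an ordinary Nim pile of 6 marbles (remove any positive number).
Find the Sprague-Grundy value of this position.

25

Pile A is a plain Nim pile of size 20, so its Grundy value is 20.
Pile B is a plain Nim pile of size 11, so its Grundy value is 11.
Pile C is a plain Nim pile of size 6, so its Grundy value is 6.
By the Sprague-Grundy theorem, the Grundy value of a sum of independent games is the XOR of the component values.
Combined value = 20 ⊕ 11 ⊕ 6 = 25.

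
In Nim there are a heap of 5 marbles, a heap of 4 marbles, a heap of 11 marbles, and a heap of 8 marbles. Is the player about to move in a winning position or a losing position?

In binary:
  0101  (5)
  0100  (4)
  1011  (11)
  1000  (8)
  ----
  0010  (2)
The nim-sum is 2 ≠ 0, so this is an N-position: the player to move can win.

Winning position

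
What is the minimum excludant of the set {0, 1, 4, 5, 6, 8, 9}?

The values 0, 1 are all present; 2 is the first non-negative integer missing from the set.

2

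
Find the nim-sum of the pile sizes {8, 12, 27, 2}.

Nim-sum: 8 XOR 12 XOR 27 XOR 2 = 29.

29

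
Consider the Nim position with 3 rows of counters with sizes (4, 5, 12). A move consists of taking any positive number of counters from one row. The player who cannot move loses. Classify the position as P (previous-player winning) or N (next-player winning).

Compute the nim-sum pairwise:
4 XOR 5 = 1
1 XOR 12 = 13
The nim-sum is 13 ≠ 0, so this is an N-position: the player to move can win.

N-position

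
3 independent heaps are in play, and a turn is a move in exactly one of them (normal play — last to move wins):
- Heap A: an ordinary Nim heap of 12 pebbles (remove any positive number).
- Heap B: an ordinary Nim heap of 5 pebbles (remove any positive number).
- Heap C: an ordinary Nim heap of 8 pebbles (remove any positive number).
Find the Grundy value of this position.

Heap A is a plain Nim heap of size 12, so its Grundy value is 12.
Heap B is a plain Nim heap of size 5, so its Grundy value is 5.
Heap C is a plain Nim heap of size 8, so its Grundy value is 8.
By the Sprague-Grundy theorem, the Grundy value of a sum of independent games is the XOR of the component values.
Combined value = 12 ⊕ 5 ⊕ 8 = 1.

1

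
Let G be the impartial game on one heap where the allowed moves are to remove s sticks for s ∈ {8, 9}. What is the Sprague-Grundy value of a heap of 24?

0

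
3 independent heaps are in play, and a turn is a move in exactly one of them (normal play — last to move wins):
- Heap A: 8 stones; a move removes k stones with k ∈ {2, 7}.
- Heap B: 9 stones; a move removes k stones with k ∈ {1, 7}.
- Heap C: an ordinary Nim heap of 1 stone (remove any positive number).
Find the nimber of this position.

Build the Grundy sequence for heap A with g(k) = mex{g(k−s) : s ∈ {2, 7}, s ≤ k}:
k:     0  1  2  3  4  5  6  7  8
g(k):  0  0  1  1  0  0  1  1  2
So g(8) = 2.
Grundy values for heap B (subtraction set {1, 7}):
g(0) = mex{} = 0
g(1) = mex{0} = 1
g(2) = mex{1} = 0
g(3) = mex{0} = 1
g(4) = mex{1} = 0
g(5) = mex{0} = 1
g(6) = mex{1} = 0
g(7) = mex{0} = 1
g(8) = mex{1} = 0
g(9) = mex{0} = 1
So g(9) = 1.
Heap C is a plain Nim heap of size 1, so its Grundy value is 1.
By the Sprague-Grundy theorem, the Grundy value of a sum of independent games is the XOR of the component values.
Combined value = 2 XOR 1 XOR 1 = 2.

2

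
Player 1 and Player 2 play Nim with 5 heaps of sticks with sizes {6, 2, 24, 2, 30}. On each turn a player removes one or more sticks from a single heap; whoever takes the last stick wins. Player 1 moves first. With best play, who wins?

Player 2 wins

Compute the nim-sum pairwise:
6 ⊕ 2 = 4
4 ⊕ 24 = 28
28 ⊕ 2 = 30
30 ⊕ 30 = 0
The nim-sum is 0, so this is a P-position: the player to move is in a losing position under optimal play; Player 1 is about to move from it and so loses — Player 2 wins.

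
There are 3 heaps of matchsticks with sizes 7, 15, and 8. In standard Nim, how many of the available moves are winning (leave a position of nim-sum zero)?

Compute the nim-sum pairwise:
7 ⊕ 15 = 8
8 ⊕ 8 = 0
The nim-sum is already 0, so every move leaves a nonzero nim-sum — there are no winning moves.

0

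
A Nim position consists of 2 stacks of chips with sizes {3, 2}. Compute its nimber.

1

In binary:
  11  (3)
  10  (2)
  --
  01  (1)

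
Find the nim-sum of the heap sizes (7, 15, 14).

Nim-sum: 7 ^ 15 ^ 14 = 6.

6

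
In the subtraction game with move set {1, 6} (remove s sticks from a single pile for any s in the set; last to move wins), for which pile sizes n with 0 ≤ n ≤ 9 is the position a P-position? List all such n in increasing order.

Build the Grundy sequence with g(k) = mex{g(k−s) : s ∈ {1, 6}, s ≤ k}:
k:     0  1  2  3  4  5  6  7  8  9
g(k):  0  1  0  1  0  1  2  0  1  0
The P-positions (g = 0) in 0..9 are 0, 2, 4, 7, 9.

0, 2, 4, 7, 9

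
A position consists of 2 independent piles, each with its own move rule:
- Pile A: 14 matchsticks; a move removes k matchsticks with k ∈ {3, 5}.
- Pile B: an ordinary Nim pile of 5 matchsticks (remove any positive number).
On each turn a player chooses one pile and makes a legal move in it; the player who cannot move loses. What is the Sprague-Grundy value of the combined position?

7

Grundy values for pile A (subtraction set {3, 5}):
g(0) = mex{} = 0
g(1) = mex{} = 0
g(2) = mex{} = 0
g(3) = mex{0} = 1
g(4) = mex{0} = 1
g(5) = mex{0} = 1
g(6) = mex{0,1} = 2
g(7) = mex{0,1} = 2
g(8) = mex{1} = 0
g(9) = mex{1,2} = 0
g(10) = mex{1,2} = 0
g(11) = mex{0,2} = 1
g(12) = mex{0,2} = 1
g(13) = mex{0} = 1
g(14) = mex{0,1} = 2
So g(14) = 2.
Pile B is a plain Nim pile of size 5, so its Grundy value is 5.
By the Sprague-Grundy theorem, the Grundy value of a sum of independent games is the XOR of the component values.
Combined value = 2 XOR 5 = 7.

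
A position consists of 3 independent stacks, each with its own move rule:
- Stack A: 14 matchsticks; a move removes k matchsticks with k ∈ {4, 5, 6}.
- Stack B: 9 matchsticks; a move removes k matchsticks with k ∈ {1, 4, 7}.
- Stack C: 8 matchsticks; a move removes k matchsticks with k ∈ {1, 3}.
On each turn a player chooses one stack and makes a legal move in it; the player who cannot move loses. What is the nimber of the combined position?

0

For stack A, compute g(0), g(1), … with moves {4, 5, 6}:
k:     0  1  2  3  4  5  6  7  8  9 10 11 12 13 14
g(k):  0  0  0  0  1  1  1  1  2  2  0  0  0  0  1
So g(14) = 1.
For stack B, compute g(0), g(1), … with moves {1, 4, 7}:
k:     0  1  2  3  4  5  6  7  8  9
g(k):  0  1  0  1  2  0  1  2  0  1
So g(9) = 1.
For stack C, compute g(0), g(1), … with moves {1, 3}:
k:     0  1  2  3  4  5  6  7  8
g(k):  0  1  0  1  0  1  0  1  0
So g(8) = 0.
By the Sprague-Grundy theorem, the Grundy value of a sum of independent games is the XOR of the component values.
Combined value = 1 XOR 1 XOR 0 = 0.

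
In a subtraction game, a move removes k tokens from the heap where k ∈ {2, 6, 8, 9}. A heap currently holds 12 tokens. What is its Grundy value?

Compute g(0), g(1), … for moves {2, 6, 8, 9}:
k:     0  1  2  3  4  5  6  7  8  9 10 11 12
g(k):  0  0  1  1  0  0  1  1  2  2  3  3  2
So g(12) = 2.

2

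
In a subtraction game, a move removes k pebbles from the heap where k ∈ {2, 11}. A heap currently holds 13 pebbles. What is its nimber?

0

Compute g(0), g(1), … for moves {2, 11}:
g(0) = mex{} = 0
g(1) = mex{} = 0
g(2) = mex{0} = 1
g(3) = mex{0} = 1
g(4) = mex{1} = 0
g(5) = mex{1} = 0
g(6) = mex{0} = 1
g(7) = mex{0} = 1
g(8) = mex{1} = 0
g(9) = mex{1} = 0
g(10) = mex{0} = 1
g(11) = mex{0} = 1
g(12) = mex{0,1} = 2
g(13) = mex{1} = 0
So g(13) = 0.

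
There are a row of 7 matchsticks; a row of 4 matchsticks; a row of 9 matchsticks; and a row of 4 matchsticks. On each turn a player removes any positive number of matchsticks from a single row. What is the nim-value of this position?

14

Compute the nim-sum pairwise:
7 XOR 4 = 3
3 XOR 9 = 10
10 XOR 4 = 14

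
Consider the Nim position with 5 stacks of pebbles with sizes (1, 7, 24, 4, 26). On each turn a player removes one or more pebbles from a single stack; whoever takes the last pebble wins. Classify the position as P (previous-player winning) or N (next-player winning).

P-position

Nim-sum: 1 ^ 7 ^ 24 ^ 4 ^ 26 = 0.
The nim-sum is 0, so this is a P-position: the player to move is in a losing position under optimal play.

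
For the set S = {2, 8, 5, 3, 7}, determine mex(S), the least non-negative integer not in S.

0 is not in the set, so the mex is 0.

0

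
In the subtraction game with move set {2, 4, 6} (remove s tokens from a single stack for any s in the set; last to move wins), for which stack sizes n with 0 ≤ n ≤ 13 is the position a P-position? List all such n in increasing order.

0, 1, 8, 9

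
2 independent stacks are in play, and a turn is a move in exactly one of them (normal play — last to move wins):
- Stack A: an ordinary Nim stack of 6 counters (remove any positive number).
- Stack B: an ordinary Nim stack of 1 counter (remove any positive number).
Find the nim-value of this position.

7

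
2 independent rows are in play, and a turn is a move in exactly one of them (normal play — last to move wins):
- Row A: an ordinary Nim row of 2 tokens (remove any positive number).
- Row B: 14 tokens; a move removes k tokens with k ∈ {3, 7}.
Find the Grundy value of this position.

3

Row A is a plain Nim row of size 2, so its Grundy value is 2.
Grundy values for row B (subtraction set {3, 7}):
g(0) = mex{} = 0
g(1) = mex{} = 0
g(2) = mex{} = 0
g(3) = mex{0} = 1
g(4) = mex{0} = 1
g(5) = mex{0} = 1
g(6) = mex{1} = 0
g(7) = mex{0,1} = 2
g(8) = mex{0,1} = 2
g(9) = mex{0} = 1
g(10) = mex{1,2} = 0
g(11) = mex{1,2} = 0
g(12) = mex{1} = 0
g(13) = mex{0} = 1
g(14) = mex{0,2} = 1
So g(14) = 1.
By the Sprague-Grundy theorem, the Grundy value of a sum of independent games is the XOR of the component values.
Combined value = 2 ⊕ 1 = 3.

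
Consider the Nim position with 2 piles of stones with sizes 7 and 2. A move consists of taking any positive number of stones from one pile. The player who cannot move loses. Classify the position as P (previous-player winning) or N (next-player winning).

N-position

Compute the nim-sum pairwise:
7 ⊕ 2 = 5
The nim-sum is 5 ≠ 0, so this is an N-position: the player to move can win.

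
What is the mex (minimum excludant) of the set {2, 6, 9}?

0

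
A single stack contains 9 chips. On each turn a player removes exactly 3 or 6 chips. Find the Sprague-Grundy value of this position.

0

Compute g(0), g(1), … for moves {3, 6}:
g(0) = mex{} = 0
g(1) = mex{} = 0
g(2) = mex{} = 0
g(3) = mex{0} = 1
g(4) = mex{0} = 1
g(5) = mex{0} = 1
g(6) = mex{0,1} = 2
g(7) = mex{0,1} = 2
g(8) = mex{0,1} = 2
g(9) = mex{1,2} = 0
So g(9) = 0.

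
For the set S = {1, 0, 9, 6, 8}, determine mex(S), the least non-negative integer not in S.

The values 0, 1 are all present; 2 is the first non-negative integer missing from the set.

2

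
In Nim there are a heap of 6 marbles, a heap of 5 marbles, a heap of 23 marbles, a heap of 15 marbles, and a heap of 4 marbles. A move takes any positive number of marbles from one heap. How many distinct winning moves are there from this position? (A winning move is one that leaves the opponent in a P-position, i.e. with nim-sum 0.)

Write each in binary and XOR column by column:
  00110  (6)
  00101  (5)
  10111  (23)
  01111  (15)
  00100  (4)
  -----
  11111  (31)
The overall nim-sum is X = 31. A heap of size p has a winning move iff p XOR X < p (reduce it to p XOR X).
  6: 6 XOR 31 = 25 ≥ 6 — no move.
  5: 5 XOR 31 = 26 ≥ 5 — no move.
  23: 23 XOR 31 = 8 < 23 — winning move (to 8).
  15: 15 XOR 31 = 16 ≥ 15 — no move.
  4: 4 XOR 31 = 27 ≥ 4 — no move.
That gives 1 winning move.

1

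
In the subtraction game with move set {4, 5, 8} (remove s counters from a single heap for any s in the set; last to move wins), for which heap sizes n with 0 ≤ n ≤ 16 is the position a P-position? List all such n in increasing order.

Build the Grundy sequence with g(k) = mex{g(k−s) : s ∈ {4, 5, 8}, s ≤ k}:
k:     0  1  2  3  4  5  6  7  8  9 10 11 12 13 14 15 16
g(k):  0  0  0  0  1  1  1  1  2  2  2  2  0  0  0  0  1
The P-positions (g = 0) in 0..16 are 0, 1, 2, 3, 12, 13, 14, 15.

0, 1, 2, 3, 12, 13, 14, 15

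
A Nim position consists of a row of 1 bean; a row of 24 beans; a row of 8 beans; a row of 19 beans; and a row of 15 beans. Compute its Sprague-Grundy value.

13

Write each in binary and XOR column by column:
  00001  (1)
  11000  (24)
  01000  (8)
  10011  (19)
  01111  (15)
  -----
  01101  (13)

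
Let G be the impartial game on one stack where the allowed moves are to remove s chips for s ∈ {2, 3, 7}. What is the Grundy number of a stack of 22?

1

Build the Grundy sequence with g(k) = mex{g(k−s) : s ∈ {2, 3, 7}, s ≤ k}:
k:     0  1  2  3  4  5  6  7  8  9 10 11 12 13 14 15 16 17 18 19 20 21 22
g(k):  0  0  1  1  2  0  0  1  1  2  0  0  1  1  2  0  0  1  1  2  0  0  1
So g(22) = 1.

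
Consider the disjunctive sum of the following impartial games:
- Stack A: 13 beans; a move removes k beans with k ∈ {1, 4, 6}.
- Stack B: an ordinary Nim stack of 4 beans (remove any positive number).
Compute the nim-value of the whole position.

Grundy values for stack A (subtraction set {1, 4, 6}):
k:     0  1  2  3  4  5  6  7  8  9 10 11 12 13
g(k):  0  1  0  1  2  0  1  0  1  2  0  1  0  1
So g(13) = 1.
Stack B is a plain Nim stack of size 4, so its Grundy value is 4.
The value of a disjunctive sum is the nim-sum of the parts.
Combined value = 1 XOR 4 = 5.

5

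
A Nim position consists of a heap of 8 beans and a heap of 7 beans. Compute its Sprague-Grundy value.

15

Write each in binary and XOR column by column:
  1000  (8)
  0111  (7)
  ----
  1111  (15)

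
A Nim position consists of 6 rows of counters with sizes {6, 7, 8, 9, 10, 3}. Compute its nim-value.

9

Nim-sum: 6 ^ 7 ^ 8 ^ 9 ^ 10 ^ 3 = 9.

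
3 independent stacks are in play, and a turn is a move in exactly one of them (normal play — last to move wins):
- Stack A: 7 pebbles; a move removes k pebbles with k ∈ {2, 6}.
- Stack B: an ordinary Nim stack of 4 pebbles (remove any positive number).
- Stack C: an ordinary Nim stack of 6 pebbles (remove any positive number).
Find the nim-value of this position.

3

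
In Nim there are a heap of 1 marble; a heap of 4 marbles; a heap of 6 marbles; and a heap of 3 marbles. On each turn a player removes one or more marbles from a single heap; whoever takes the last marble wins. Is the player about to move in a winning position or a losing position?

Losing position

Write each in binary and XOR column by column:
  001  (1)
  100  (4)
  110  (6)
  011  (3)
  ---
  000  (0)
The nim-sum is 0, so this is a P-position: the player to move is in a losing position under optimal play.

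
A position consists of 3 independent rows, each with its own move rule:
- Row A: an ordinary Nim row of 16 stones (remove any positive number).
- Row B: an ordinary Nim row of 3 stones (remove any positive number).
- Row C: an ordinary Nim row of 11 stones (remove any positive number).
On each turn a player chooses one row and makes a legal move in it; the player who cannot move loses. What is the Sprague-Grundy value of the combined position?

24

Row A is a plain Nim row of size 16, so its Grundy value is 16.
Row B is a plain Nim row of size 3, so its Grundy value is 3.
Row C is a plain Nim row of size 11, so its Grundy value is 11.
By the Sprague-Grundy theorem, the Grundy value of a sum of independent games is the XOR of the component values.
Combined value = 16 ⊕ 3 ⊕ 11 = 24.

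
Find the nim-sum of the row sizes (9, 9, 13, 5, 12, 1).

5

Write each in binary and XOR column by column:
  1001  (9)
  1001  (9)
  1101  (13)
  0101  (5)
  1100  (12)
  0001  (1)
  ----
  0101  (5)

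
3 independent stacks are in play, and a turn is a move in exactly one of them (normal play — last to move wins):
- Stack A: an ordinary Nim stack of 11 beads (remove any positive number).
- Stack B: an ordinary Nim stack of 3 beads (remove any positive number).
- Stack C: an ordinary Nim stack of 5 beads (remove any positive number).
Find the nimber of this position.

Stack A is a plain Nim stack of size 11, so its Grundy value is 11.
Stack B is a plain Nim stack of size 3, so its Grundy value is 3.
Stack C is a plain Nim stack of size 5, so its Grundy value is 5.
By the Sprague-Grundy theorem, the Grundy value of a sum of independent games is the XOR of the component values.
Combined value = 11 XOR 3 XOR 5 = 13.

13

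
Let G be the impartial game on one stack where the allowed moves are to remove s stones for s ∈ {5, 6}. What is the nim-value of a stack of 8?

1

Grundy values for subtraction set {5, 6}:
k:     0  1  2  3  4  5  6  7  8
g(k):  0  0  0  0  0  1  1  1  1
So g(8) = 1.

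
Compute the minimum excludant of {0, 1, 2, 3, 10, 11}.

The values 0, 1, 2, 3 are all present; 4 is the first non-negative integer missing from the set.

4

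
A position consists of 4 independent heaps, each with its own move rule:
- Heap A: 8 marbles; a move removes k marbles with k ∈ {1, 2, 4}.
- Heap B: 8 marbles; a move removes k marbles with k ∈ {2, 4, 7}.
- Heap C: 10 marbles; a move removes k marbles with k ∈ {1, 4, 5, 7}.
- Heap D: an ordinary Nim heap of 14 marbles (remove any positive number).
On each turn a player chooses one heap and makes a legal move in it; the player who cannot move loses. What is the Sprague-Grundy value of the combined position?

For heap A, compute g(0), g(1), … with moves {1, 2, 4}:
k:     0  1  2  3  4  5  6  7  8
g(k):  0  1  2  0  1  2  0  1  2
So g(8) = 2.
Grundy values for heap B (subtraction set {2, 4, 7}):
k:     0  1  2  3  4  5  6  7  8
g(k):  0  0  1  1  2  2  0  3  1
So g(8) = 1.
Build the Grundy sequence for heap C with g(k) = mex{g(k−s) : s ∈ {1, 4, 5, 7}, s ≤ k}:
g(0) = mex{} = 0
g(1) = mex{0} = 1
g(2) = mex{1} = 0
g(3) = mex{0} = 1
g(4) = mex{0,1} = 2
g(5) = mex{0,1,2} = 3
g(6) = mex{0,1,3} = 2
g(7) = mex{0,1,2} = 3
g(8) = mex{1,2,3} = 0
g(9) = mex{0,2,3} = 1
g(10) = mex{1,2,3} = 0
So g(10) = 0.
Heap D is a plain Nim heap of size 14, so its Grundy value is 14.
The value of a disjunctive sum is the nim-sum of the parts.
Combined value = 2 XOR 1 XOR 0 XOR 14 = 13.

13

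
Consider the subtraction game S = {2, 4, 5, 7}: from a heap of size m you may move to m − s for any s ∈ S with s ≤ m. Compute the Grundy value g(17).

4

Build the Grundy sequence with g(k) = mex{g(k−s) : s ∈ {2, 4, 5, 7}, s ≤ k}:
k:     0  1  2  3  4  5  6  7  8  9 10 11 12 13 14 15 16 17
g(k):  0  0  1  1  2  2  3  3  4  0  0  1  1  2  2  3  3  4
So g(17) = 4.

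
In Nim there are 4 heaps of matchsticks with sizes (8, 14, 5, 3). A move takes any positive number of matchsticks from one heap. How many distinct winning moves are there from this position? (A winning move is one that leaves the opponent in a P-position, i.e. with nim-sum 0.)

0

Write each in binary and XOR column by column:
  1000  (8)
  1110  (14)
  0101  (5)
  0011  (3)
  ----
  0000  (0)
The nim-sum is already 0, so every move leaves a nonzero nim-sum — there are no winning moves.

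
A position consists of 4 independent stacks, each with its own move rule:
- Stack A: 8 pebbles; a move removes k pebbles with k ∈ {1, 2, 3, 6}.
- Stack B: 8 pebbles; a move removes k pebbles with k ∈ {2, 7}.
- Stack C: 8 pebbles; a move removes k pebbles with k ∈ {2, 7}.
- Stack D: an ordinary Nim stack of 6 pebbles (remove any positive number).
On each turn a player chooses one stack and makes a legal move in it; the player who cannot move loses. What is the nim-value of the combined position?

6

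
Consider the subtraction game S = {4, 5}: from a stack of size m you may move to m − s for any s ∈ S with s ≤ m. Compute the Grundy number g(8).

2

Build the Grundy sequence with g(k) = mex{g(k−s) : s ∈ {4, 5}, s ≤ k}:
k:     0  1  2  3  4  5  6  7  8
g(k):  0  0  0  0  1  1  1  1  2
So g(8) = 2.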